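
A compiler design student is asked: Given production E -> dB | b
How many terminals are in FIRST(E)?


Production: E -> dB | b
Examining each alternative for leading terminals:
  E -> dB : first terminal = 'd'
  E -> b : first terminal = 'b'
FIRST(E) = {b, d}
Count: 2

2


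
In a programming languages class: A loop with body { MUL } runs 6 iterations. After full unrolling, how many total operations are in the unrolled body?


Loop body operations: MUL (1 op per iteration)
Unrolling 6 iterations:
  Iteration 1: MUL (1 ops)
  Iteration 2: MUL (1 ops)
  Iteration 3: MUL (1 ops)
  Iteration 4: MUL (1 ops)
  Iteration 5: MUL (1 ops)
  Iteration 6: MUL (1 ops)
Total: 6 iterations * 1 ops/iter = 6 operations

6


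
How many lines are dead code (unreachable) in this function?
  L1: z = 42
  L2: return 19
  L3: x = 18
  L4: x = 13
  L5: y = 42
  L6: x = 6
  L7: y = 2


Analyzing control flow:
  L1: reachable (before return)
  L2: reachable (return statement)
  L3: DEAD (after return at L2)
  L4: DEAD (after return at L2)
  L5: DEAD (after return at L2)
  L6: DEAD (after return at L2)
  L7: DEAD (after return at L2)
Return at L2, total lines = 7
Dead lines: L3 through L7
Count: 5

5


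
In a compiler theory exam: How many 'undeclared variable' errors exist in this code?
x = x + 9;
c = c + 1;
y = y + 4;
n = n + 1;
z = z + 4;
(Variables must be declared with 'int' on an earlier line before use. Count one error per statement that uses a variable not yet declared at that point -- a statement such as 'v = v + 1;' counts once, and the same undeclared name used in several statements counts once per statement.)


Scanning code line by line:
  Line 1: use 'x' -> ERROR (undeclared)
  Line 2: use 'c' -> ERROR (undeclared)
  Line 3: use 'y' -> ERROR (undeclared)
  Line 4: use 'n' -> ERROR (undeclared)
  Line 5: use 'z' -> ERROR (undeclared)
Total undeclared variable errors: 5

5


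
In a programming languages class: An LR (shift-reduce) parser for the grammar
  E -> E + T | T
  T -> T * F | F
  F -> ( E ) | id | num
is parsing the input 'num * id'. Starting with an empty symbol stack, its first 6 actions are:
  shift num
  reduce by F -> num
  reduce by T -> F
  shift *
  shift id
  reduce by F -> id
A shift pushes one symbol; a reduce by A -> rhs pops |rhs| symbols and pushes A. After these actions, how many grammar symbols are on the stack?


Tracking the symbol stack through each action:
  Action 1: shift 'num' : push -> stack = [num] (size 1)
  Action 2: reduce by F -> num : pop 1, push F -> stack = [F] (size 1)
  Action 3: reduce by T -> F : pop 1, push T -> stack = [T] (size 1)
  Action 4: shift '*' : push -> stack = [T, *] (size 2)
  Action 5: shift 'id' : push -> stack = [T, *, id] (size 3)
  Action 6: reduce by F -> id : pop 1, push F -> stack = [T, *, F] (size 3)
Final stack size: 3

3


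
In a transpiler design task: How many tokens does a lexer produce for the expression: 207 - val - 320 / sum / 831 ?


Scanning '207 - val - 320 / sum / 831'
Token 1: '207' -> integer_literal
Token 2: '-' -> operator
Token 3: 'val' -> identifier
Token 4: '-' -> operator
Token 5: '320' -> integer_literal
Token 6: '/' -> operator
Token 7: 'sum' -> identifier
Token 8: '/' -> operator
Token 9: '831' -> integer_literal
Total tokens: 9

9


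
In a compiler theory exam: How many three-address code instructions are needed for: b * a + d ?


Expression: b * a + d
Generating three-address code (respecting * over +/- precedence):
  Instruction 1: t1 = b * a
  Instruction 2: t2 = t1 + d
Total instructions: 2

2


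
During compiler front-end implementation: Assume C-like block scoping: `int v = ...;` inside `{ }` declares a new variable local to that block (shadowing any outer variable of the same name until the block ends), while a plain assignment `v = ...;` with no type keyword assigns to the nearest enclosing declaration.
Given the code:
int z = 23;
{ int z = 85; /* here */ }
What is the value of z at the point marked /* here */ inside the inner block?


Analyzing scoping rules:
Outer scope: declares z = 23
Inner block: 'int z = 85;' declares a NEW z that shadows the outer one
Inside the block the inner declaration is in scope -> 85
Result: 85

85


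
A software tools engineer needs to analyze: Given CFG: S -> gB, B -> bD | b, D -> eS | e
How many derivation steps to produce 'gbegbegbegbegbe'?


Grammar: S -> gB, B -> bD | b, D -> eS | e
Deriving 'gbegbegbegbegbe':
Step 1: S -> gB => gB
Step 2: B -> bD => gbD
Step 3: D -> eS => gbeS
Step 4: S -> gB => gbegB
Step 5: B -> bD => gbegbD
Step 6: D -> eS => gbegbeS
Step 7: S -> gB => gbegbegB
Step 8: B -> bD => gbegbegbD
Step 9: D -> eS => gbegbegbeS
Step 10: S -> gB => gbegbegbegB
Step 11: B -> bD => gbegbegbegbD
Step 12: D -> eS => gbegbegbegbeS
Step 13: S -> gB => gbegbegbegbegB
Step 14: B -> bD => gbegbegbegbegbD
Step 15: D -> e => gbegbegbegbegbe
Total derivation steps: 15

15


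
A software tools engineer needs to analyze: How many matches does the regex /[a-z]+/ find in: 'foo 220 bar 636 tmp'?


Pattern: /[a-z]+/ (identifiers)
Input: 'foo 220 bar 636 tmp'
Scanning for matches:
  Match 1: 'foo'
  Match 2: 'bar'
  Match 3: 'tmp'
Total matches: 3

3


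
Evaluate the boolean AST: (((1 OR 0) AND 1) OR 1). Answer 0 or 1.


Step 1: Evaluate inner node
  1 OR 0 = 1
Step 2: Evaluate next node
  1 AND 1 = 1
Step 3: Evaluate root node
  1 OR 1 = 1

1


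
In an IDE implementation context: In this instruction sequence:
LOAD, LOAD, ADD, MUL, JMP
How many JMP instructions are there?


Scanning instruction sequence for JMP:
  Position 1: LOAD
  Position 2: LOAD
  Position 3: ADD
  Position 4: MUL
  Position 5: JMP <- MATCH
Matches at positions: [5]
Total JMP count: 1

1


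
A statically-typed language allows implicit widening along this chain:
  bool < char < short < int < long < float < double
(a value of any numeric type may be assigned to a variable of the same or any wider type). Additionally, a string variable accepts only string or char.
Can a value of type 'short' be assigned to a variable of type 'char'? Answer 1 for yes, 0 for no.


Target variable type: char
Source value type: short
Numeric ranks: short=2, char=1
Widening allowed iff rank(source) <= rank(target): 2 <= 1? No
Result: 0

0


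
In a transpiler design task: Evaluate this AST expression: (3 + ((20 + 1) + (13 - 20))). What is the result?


Expression: (3 + ((20 + 1) + (13 - 20)))
Evaluating step by step:
  20 + 1 = 21
  13 - 20 = -7
  21 + -7 = 14
  3 + 14 = 17
Result: 17

17


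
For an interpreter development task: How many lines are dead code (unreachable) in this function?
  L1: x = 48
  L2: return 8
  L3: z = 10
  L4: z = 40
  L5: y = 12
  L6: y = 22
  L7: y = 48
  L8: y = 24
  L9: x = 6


Analyzing control flow:
  L1: reachable (before return)
  L2: reachable (return statement)
  L3: DEAD (after return at L2)
  L4: DEAD (after return at L2)
  L5: DEAD (after return at L2)
  L6: DEAD (after return at L2)
  L7: DEAD (after return at L2)
  L8: DEAD (after return at L2)
  L9: DEAD (after return at L2)
Return at L2, total lines = 9
Dead lines: L3 through L9
Count: 7

7


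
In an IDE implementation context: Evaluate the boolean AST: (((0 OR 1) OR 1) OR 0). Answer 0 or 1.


Step 1: Evaluate inner node
  0 OR 1 = 1
Step 2: Evaluate next node
  1 OR 1 = 1
Step 3: Evaluate root node
  1 OR 0 = 1

1


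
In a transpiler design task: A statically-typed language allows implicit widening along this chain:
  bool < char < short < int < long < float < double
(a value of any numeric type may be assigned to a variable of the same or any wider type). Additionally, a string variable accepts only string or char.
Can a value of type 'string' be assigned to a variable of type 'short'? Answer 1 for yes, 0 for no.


Target variable type: short
Source value type: string
Rule: string cannot widen to any numeric type
Result: 0

0


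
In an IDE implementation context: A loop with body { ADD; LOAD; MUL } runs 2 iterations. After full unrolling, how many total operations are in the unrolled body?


Loop body operations: ADD, LOAD, MUL (3 ops per iteration)
Unrolling 2 iterations:
  Iteration 1: ADD, LOAD, MUL (3 ops)
  Iteration 2: ADD, LOAD, MUL (3 ops)
Total: 2 iterations * 3 ops/iter = 6 operations

6


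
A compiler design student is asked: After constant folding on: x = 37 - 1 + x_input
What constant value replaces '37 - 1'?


Identifying constant sub-expression:
  Original: x = 37 - 1 + x_input
  37 and 1 are both compile-time constants
  Evaluating: 37 - 1 = 36
  After folding: x = 36 + x_input

36


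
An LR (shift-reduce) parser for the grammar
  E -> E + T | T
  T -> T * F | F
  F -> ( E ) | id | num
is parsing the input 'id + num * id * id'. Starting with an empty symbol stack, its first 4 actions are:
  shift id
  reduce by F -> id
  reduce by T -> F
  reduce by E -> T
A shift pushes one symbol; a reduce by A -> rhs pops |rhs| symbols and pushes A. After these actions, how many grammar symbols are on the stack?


Tracking the symbol stack through each action:
  Action 1: shift 'id' : push -> stack = [id] (size 1)
  Action 2: reduce by F -> id : pop 1, push F -> stack = [F] (size 1)
  Action 3: reduce by T -> F : pop 1, push T -> stack = [T] (size 1)
  Action 4: reduce by E -> T : pop 1, push E -> stack = [E] (size 1)
Final stack size: 1

1


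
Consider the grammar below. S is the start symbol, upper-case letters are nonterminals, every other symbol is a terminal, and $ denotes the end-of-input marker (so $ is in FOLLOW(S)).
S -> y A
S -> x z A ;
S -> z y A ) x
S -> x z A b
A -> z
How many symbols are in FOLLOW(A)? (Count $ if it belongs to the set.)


S is the start symbol and does not occur in any rule body, so FOLLOW(S) = {$}.
Examining every occurrence of A in a rule body:
  S -> y A : A is at the right end -> add FOLLOW(S) = {$}
  S -> x z A ; : A is followed by terminal ';' -> add ';'
  S -> z y A ) x : A is followed by terminal ')' -> add ')'
  S -> x z A b : A is followed by terminal 'b' -> add 'b'
  A -> z : A does not occur in the body -> contributes nothing
FOLLOW(A) = {), ;, b, $}
Count: 4

4


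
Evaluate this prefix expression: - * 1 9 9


Parsing prefix expression: - * 1 9 9
Step 1: Innermost operation '* 1 9'
  1 * 9 = 9
Step 2: Outer operation '- [9] 9'
  9 - 9 = 0

0


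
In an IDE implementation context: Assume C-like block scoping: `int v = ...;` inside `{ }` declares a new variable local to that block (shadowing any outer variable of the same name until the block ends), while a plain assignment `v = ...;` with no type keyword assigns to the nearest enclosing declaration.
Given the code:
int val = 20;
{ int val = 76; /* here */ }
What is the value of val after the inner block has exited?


Analyzing scoping rules:
Outer scope: declares val = 20
Inner block: 'int val = 76;' declares a NEW val that shadows the outer one
When the block exits the inner val goes out of scope; the outer val was never modified -> 20
Result: 20

20


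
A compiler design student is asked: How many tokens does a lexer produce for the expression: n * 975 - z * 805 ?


Scanning 'n * 975 - z * 805'
Token 1: 'n' -> identifier
Token 2: '*' -> operator
Token 3: '975' -> integer_literal
Token 4: '-' -> operator
Token 5: 'z' -> identifier
Token 6: '*' -> operator
Token 7: '805' -> integer_literal
Total tokens: 7

7


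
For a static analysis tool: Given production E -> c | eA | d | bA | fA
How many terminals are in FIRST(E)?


Production: E -> c | eA | d | bA | fA
Examining each alternative for leading terminals:
  E -> c : first terminal = 'c'
  E -> eA : first terminal = 'e'
  E -> d : first terminal = 'd'
  E -> bA : first terminal = 'b'
  E -> fA : first terminal = 'f'
FIRST(E) = {b, c, d, e, f}
Count: 5

5


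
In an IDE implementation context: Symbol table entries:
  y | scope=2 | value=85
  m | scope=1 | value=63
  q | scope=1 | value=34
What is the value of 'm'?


Searching symbol table for 'm':
  y | scope=2 | value=85
  m | scope=1 | value=63 <- MATCH
  q | scope=1 | value=34
Found 'm' at scope 1 with value 63

63


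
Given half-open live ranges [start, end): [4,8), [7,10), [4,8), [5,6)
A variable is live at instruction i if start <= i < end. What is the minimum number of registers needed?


Live ranges:
  Var0: [4, 8)
  Var1: [7, 10)
  Var2: [4, 8)
  Var3: [5, 6)
Sweep-line events (position, delta, active):
  pos=4 start -> active=1
  pos=4 start -> active=2
  pos=5 start -> active=3
  pos=6 end -> active=2
  pos=7 start -> active=3
  pos=8 end -> active=2
  pos=8 end -> active=1
  pos=10 end -> active=0
Maximum simultaneous active: 3
Minimum registers needed: 3

3


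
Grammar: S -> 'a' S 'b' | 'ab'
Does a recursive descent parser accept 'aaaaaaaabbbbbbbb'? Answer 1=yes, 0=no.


Grammar accepts strings of the form a^n b^n (n >= 1)
Word: 'aaaaaaaabbbbbbbb'
Counting: 8 a's and 8 b's
Check: 8 == 8? Yes
Derivation (S -> aSb applied 7 time(s), then S -> ab): S => aSb => aaSbb => aaaSbbb => aaaaSbbbb => aaaaaSbbbbb => aaaaaaSbbbbbb => aaaaaaaSbbbbbbb => aaaaaaaabbbbbbbb
Accepted

1


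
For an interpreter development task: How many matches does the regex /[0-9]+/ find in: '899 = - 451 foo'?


Pattern: /[0-9]+/ (int literals)
Input: '899 = - 451 foo'
Scanning for matches:
  Match 1: '899'
  Match 2: '451'
Total matches: 2

2


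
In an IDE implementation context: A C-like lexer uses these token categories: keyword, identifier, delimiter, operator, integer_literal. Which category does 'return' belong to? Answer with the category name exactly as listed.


Token: 'return'
Checking categories:
  identifier: no
  integer_literal: no
  operator: no
  keyword: YES
  delimiter: no
Category: keyword

keyword


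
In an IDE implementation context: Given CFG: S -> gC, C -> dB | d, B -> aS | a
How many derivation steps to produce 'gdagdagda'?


Grammar: S -> gC, C -> dB | d, B -> aS | a
Deriving 'gdagdagda':
Step 1: S -> gC => gC
Step 2: C -> dB => gdB
Step 3: B -> aS => gdaS
Step 4: S -> gC => gdagC
Step 5: C -> dB => gdagdB
Step 6: B -> aS => gdagdaS
Step 7: S -> gC => gdagdagC
Step 8: C -> dB => gdagdagdB
Step 9: B -> a => gdagdagda
Total derivation steps: 9

9


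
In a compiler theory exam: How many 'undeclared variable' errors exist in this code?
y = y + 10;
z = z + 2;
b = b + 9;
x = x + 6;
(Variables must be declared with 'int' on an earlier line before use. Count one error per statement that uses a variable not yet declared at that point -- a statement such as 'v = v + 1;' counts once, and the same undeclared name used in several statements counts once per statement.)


Scanning code line by line:
  Line 1: use 'y' -> ERROR (undeclared)
  Line 2: use 'z' -> ERROR (undeclared)
  Line 3: use 'b' -> ERROR (undeclared)
  Line 4: use 'x' -> ERROR (undeclared)
Total undeclared variable errors: 4

4


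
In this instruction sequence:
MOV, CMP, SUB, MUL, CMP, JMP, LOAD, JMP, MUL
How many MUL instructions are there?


Scanning instruction sequence for MUL:
  Position 1: MOV
  Position 2: CMP
  Position 3: SUB
  Position 4: MUL <- MATCH
  Position 5: CMP
  Position 6: JMP
  Position 7: LOAD
  Position 8: JMP
  Position 9: MUL <- MATCH
Matches at positions: [4, 9]
Total MUL count: 2

2


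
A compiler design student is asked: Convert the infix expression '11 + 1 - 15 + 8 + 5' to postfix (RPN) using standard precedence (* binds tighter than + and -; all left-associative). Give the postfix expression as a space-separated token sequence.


Applying the shunting-yard algorithm:
  Operand 11 -> output
  Push '+' onto operator stack -> op-stack: [+]
  Operand 1 -> output
  See '-' (prec 1); top '+' (prec 1) >= it -> pop '+' to output
  Push '-' onto operator stack -> op-stack: [-]
  Operand 15 -> output
  See '+' (prec 1); top '-' (prec 1) >= it -> pop '-' to output
  Push '+' onto operator stack -> op-stack: [+]
  Operand 8 -> output
  See '+' (prec 1); top '+' (prec 1) >= it -> pop '+' to output
  Push '+' onto operator stack -> op-stack: [+]
  Operand 5 -> output
  End of input: pop '+' to output
Postfix result: 11 1 + 15 - 8 + 5 +

11 1 + 15 - 8 + 5 +


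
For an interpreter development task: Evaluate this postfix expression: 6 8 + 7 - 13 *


Processing tokens left to right:
Push 6, Push 8
Pop 6 and 8, compute 6 + 8 = 14, push 14
Push 7
Pop 14 and 7, compute 14 - 7 = 7, push 7
Push 13
Pop 7 and 13, compute 7 * 13 = 91, push 91
Stack result: 91

91


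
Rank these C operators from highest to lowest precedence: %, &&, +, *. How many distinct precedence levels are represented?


Looking up precedence for each operator:
  % -> precedence 6
  && -> precedence 2
  + -> precedence 5
  * -> precedence 6
Sorted highest to lowest: %, *, +, &&
Distinct precedence values: [6, 5, 2]
Number of distinct levels: 3

3


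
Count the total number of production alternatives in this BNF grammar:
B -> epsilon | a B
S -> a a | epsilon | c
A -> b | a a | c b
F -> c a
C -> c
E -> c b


Counting alternatives per rule:
  B: 2 alternative(s)
  S: 3 alternative(s)
  A: 3 alternative(s)
  F: 1 alternative(s)
  C: 1 alternative(s)
  E: 1 alternative(s)
Sum: 2 + 3 + 3 + 1 + 1 + 1 = 11

11


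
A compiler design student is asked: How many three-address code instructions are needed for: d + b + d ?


Expression: d + b + d
Generating three-address code (respecting * over +/- precedence):
  Instruction 1: t1 = d + b
  Instruction 2: t2 = t1 + d
Total instructions: 2

2


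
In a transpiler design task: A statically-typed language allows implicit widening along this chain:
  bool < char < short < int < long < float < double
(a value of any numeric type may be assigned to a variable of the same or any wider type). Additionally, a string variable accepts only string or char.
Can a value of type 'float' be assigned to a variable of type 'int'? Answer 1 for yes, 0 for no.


Target variable type: int
Source value type: float
Numeric ranks: float=5, int=3
Widening allowed iff rank(source) <= rank(target): 5 <= 3? No
Result: 0

0


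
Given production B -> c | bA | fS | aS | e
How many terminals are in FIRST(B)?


Production: B -> c | bA | fS | aS | e
Examining each alternative for leading terminals:
  B -> c : first terminal = 'c'
  B -> bA : first terminal = 'b'
  B -> fS : first terminal = 'f'
  B -> aS : first terminal = 'a'
  B -> e : first terminal = 'e'
FIRST(B) = {a, b, c, e, f}
Count: 5

5


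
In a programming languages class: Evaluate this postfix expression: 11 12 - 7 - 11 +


Processing tokens left to right:
Push 11, Push 12
Pop 11 and 12, compute 11 - 12 = -1, push -1
Push 7
Pop -1 and 7, compute -1 - 7 = -8, push -8
Push 11
Pop -8 and 11, compute -8 + 11 = 3, push 3
Stack result: 3

3


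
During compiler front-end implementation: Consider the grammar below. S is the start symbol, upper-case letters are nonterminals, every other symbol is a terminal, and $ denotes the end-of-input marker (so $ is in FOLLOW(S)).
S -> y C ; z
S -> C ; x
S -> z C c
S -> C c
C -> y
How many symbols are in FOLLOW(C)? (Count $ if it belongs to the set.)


S is the start symbol and does not occur in any rule body, so FOLLOW(S) = {$}.
Examining every occurrence of C in a rule body:
  S -> y C ; z : C is followed by terminal ';' -> add ';'
  S -> C ; x : C is followed by terminal ';' -> add ';' (already in the set)
  S -> z C c : C is followed by terminal 'c' -> add 'c'
  S -> C c : C is followed by terminal 'c' -> add 'c' (already in the set)
  C -> y : C does not occur in the body -> contributes nothing
FOLLOW(C) = {;, c}
Count: 2

2


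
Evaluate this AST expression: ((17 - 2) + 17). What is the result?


Expression: ((17 - 2) + 17)
Evaluating step by step:
  17 - 2 = 15
  15 + 17 = 32
Result: 32

32


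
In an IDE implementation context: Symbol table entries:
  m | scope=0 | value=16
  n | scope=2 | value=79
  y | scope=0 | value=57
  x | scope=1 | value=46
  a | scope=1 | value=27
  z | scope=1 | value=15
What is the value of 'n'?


Searching symbol table for 'n':
  m | scope=0 | value=16
  n | scope=2 | value=79 <- MATCH
  y | scope=0 | value=57
  x | scope=1 | value=46
  a | scope=1 | value=27
  z | scope=1 | value=15
Found 'n' at scope 2 with value 79

79


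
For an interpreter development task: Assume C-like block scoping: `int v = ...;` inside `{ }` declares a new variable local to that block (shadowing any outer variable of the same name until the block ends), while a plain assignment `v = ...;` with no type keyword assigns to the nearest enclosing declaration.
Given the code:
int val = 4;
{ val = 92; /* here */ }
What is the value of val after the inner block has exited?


Analyzing scoping rules:
Outer scope: declares val = 4
Inner block: 'val = 92;' has no type keyword, so it is an assignment to the outer val (no shadowing)
The assignment changed the outer variable itself, so the new value persists after the block -> 92
Result: 92

92


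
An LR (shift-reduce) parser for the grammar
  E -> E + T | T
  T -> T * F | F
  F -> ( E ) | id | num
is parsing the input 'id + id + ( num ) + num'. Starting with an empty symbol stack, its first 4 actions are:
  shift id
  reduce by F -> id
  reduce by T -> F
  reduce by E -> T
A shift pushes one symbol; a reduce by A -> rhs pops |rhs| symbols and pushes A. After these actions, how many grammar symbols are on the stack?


Tracking the symbol stack through each action:
  Action 1: shift 'id' : push -> stack = [id] (size 1)
  Action 2: reduce by F -> id : pop 1, push F -> stack = [F] (size 1)
  Action 3: reduce by T -> F : pop 1, push T -> stack = [T] (size 1)
  Action 4: reduce by E -> T : pop 1, push E -> stack = [E] (size 1)
Final stack size: 1

1


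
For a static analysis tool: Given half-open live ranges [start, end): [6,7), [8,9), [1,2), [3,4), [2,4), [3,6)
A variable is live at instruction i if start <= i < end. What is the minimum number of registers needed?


Live ranges:
  Var0: [6, 7)
  Var1: [8, 9)
  Var2: [1, 2)
  Var3: [3, 4)
  Var4: [2, 4)
  Var5: [3, 6)
Sweep-line events (position, delta, active):
  pos=1 start -> active=1
  pos=2 end -> active=0
  pos=2 start -> active=1
  pos=3 start -> active=2
  pos=3 start -> active=3
  pos=4 end -> active=2
  pos=4 end -> active=1
  pos=6 end -> active=0
  pos=6 start -> active=1
  pos=7 end -> active=0
  pos=8 start -> active=1
  pos=9 end -> active=0
Maximum simultaneous active: 3
Minimum registers needed: 3

3


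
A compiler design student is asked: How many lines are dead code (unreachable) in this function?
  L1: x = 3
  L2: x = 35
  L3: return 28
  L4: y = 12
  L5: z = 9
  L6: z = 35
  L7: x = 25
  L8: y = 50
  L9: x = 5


Analyzing control flow:
  L1: reachable (before return)
  L2: reachable (before return)
  L3: reachable (return statement)
  L4: DEAD (after return at L3)
  L5: DEAD (after return at L3)
  L6: DEAD (after return at L3)
  L7: DEAD (after return at L3)
  L8: DEAD (after return at L3)
  L9: DEAD (after return at L3)
Return at L3, total lines = 9
Dead lines: L4 through L9
Count: 6

6


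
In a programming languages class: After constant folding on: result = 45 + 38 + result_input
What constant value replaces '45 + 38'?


Identifying constant sub-expression:
  Original: result = 45 + 38 + result_input
  45 and 38 are both compile-time constants
  Evaluating: 45 + 38 = 83
  After folding: result = 83 + result_input

83


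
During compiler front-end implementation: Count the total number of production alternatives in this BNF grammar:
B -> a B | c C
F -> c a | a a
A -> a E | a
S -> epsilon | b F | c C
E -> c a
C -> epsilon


Counting alternatives per rule:
  B: 2 alternative(s)
  F: 2 alternative(s)
  A: 2 alternative(s)
  S: 3 alternative(s)
  E: 1 alternative(s)
  C: 1 alternative(s)
Sum: 2 + 2 + 2 + 3 + 1 + 1 = 11

11


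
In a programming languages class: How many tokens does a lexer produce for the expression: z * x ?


Scanning 'z * x'
Token 1: 'z' -> identifier
Token 2: '*' -> operator
Token 3: 'x' -> identifier
Total tokens: 3

3


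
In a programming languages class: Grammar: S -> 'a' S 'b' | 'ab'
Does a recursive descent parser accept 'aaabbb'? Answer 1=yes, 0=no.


Grammar accepts strings of the form a^n b^n (n >= 1)
Word: 'aaabbb'
Counting: 3 a's and 3 b's
Check: 3 == 3? Yes
Derivation (S -> aSb applied 2 time(s), then S -> ab): S => aSb => aaSbb => aaabbb
Accepted

1


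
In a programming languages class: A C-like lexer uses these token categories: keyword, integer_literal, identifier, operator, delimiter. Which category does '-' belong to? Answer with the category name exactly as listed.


Token: '-'
Checking categories:
  identifier: no
  integer_literal: no
  operator: YES
  keyword: no
  delimiter: no
Category: operator

operator


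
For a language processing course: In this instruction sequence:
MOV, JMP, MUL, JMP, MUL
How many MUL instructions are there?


Scanning instruction sequence for MUL:
  Position 1: MOV
  Position 2: JMP
  Position 3: MUL <- MATCH
  Position 4: JMP
  Position 5: MUL <- MATCH
Matches at positions: [3, 5]
Total MUL count: 2

2


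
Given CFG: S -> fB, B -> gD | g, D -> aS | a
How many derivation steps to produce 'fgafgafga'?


Grammar: S -> fB, B -> gD | g, D -> aS | a
Deriving 'fgafgafga':
Step 1: S -> fB => fB
Step 2: B -> gD => fgD
Step 3: D -> aS => fgaS
Step 4: S -> fB => fgafB
Step 5: B -> gD => fgafgD
Step 6: D -> aS => fgafgaS
Step 7: S -> fB => fgafgafB
Step 8: B -> gD => fgafgafgD
Step 9: D -> a => fgafgafga
Total derivation steps: 9

9


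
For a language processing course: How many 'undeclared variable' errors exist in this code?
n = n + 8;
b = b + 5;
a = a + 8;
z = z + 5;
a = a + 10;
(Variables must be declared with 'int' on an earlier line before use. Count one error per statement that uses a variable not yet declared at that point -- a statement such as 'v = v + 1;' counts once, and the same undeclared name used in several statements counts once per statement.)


Scanning code line by line:
  Line 1: use 'n' -> ERROR (undeclared)
  Line 2: use 'b' -> ERROR (undeclared)
  Line 3: use 'a' -> ERROR (undeclared)
  Line 4: use 'z' -> ERROR (undeclared)
  Line 5: use 'a' -> ERROR (undeclared)
Total undeclared variable errors: 5

5


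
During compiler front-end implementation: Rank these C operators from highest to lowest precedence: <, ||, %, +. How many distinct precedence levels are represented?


Looking up precedence for each operator:
  < -> precedence 4
  || -> precedence 1
  % -> precedence 6
  + -> precedence 5
Sorted highest to lowest: %, +, <, ||
Distinct precedence values: [6, 5, 4, 1]
Number of distinct levels: 4

4


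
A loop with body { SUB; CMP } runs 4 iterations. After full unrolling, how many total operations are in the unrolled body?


Loop body operations: SUB, CMP (2 ops per iteration)
Unrolling 4 iterations:
  Iteration 1: SUB, CMP (2 ops)
  Iteration 2: SUB, CMP (2 ops)
  Iteration 3: SUB, CMP (2 ops)
  Iteration 4: SUB, CMP (2 ops)
Total: 4 iterations * 2 ops/iter = 8 operations

8


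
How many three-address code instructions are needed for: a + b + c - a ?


Expression: a + b + c - a
Generating three-address code (respecting * over +/- precedence):
  Instruction 1: t1 = a + b
  Instruction 2: t2 = t1 + c
  Instruction 3: t3 = t2 - a
Total instructions: 3

3


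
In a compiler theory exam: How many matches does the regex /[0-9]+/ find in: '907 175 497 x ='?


Pattern: /[0-9]+/ (int literals)
Input: '907 175 497 x ='
Scanning for matches:
  Match 1: '907'
  Match 2: '175'
  Match 3: '497'
Total matches: 3

3


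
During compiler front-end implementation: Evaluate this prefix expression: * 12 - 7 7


Parsing prefix expression: * 12 - 7 7
Step 1: Innermost operation '- 7 7'
  7 - 7 = 0
Step 2: Outer operation '* 12 [0]'
  12 * 0 = 0

0


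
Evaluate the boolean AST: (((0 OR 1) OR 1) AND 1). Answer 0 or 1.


Step 1: Evaluate inner node
  0 OR 1 = 1
Step 2: Evaluate next node
  1 OR 1 = 1
Step 3: Evaluate root node
  1 AND 1 = 1

1


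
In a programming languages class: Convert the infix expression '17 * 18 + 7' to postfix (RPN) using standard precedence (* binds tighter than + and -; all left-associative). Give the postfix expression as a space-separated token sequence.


Applying the shunting-yard algorithm:
  Operand 17 -> output
  Push '*' onto operator stack -> op-stack: [*]
  Operand 18 -> output
  See '+' (prec 1); top '*' (prec 2) >= it -> pop '*' to output
  Push '+' onto operator stack -> op-stack: [+]
  Operand 7 -> output
  End of input: pop '+' to output
Postfix result: 17 18 * 7 +

17 18 * 7 +


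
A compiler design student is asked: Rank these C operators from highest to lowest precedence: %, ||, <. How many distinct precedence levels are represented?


Looking up precedence for each operator:
  % -> precedence 6
  || -> precedence 1
  < -> precedence 4
Sorted highest to lowest: %, <, ||
Distinct precedence values: [6, 4, 1]
Number of distinct levels: 3

3


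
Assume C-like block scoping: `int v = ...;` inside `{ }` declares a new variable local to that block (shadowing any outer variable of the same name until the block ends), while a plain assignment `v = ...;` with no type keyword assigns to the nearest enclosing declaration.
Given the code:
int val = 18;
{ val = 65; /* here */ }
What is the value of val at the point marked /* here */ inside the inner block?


Analyzing scoping rules:
Outer scope: declares val = 18
Inner block: 'val = 65;' has no type keyword, so it is an assignment to the outer val (no shadowing)
Inside the block, after the assignment -> 65
Result: 65

65


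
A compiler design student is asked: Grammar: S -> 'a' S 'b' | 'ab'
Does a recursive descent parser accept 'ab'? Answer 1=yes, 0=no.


Grammar accepts strings of the form a^n b^n (n >= 1)
Word: 'ab'
Counting: 1 a's and 1 b's
Check: 1 == 1? Yes
Derivation (S -> aSb applied 0 time(s), then S -> ab): S => ab
Accepted

1


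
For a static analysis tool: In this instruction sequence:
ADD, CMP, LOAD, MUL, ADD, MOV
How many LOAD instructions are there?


Scanning instruction sequence for LOAD:
  Position 1: ADD
  Position 2: CMP
  Position 3: LOAD <- MATCH
  Position 4: MUL
  Position 5: ADD
  Position 6: MOV
Matches at positions: [3]
Total LOAD count: 1

1


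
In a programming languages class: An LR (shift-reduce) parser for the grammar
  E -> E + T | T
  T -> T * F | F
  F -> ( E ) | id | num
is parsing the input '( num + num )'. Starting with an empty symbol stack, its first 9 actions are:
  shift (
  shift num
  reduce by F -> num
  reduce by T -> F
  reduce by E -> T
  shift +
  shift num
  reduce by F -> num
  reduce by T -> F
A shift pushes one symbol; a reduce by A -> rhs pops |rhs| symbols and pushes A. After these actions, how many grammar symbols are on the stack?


Tracking the symbol stack through each action:
  Action 1: shift '(' : push -> stack = [(] (size 1)
  Action 2: shift 'num' : push -> stack = [(, num] (size 2)
  Action 3: reduce by F -> num : pop 1, push F -> stack = [(, F] (size 2)
  Action 4: reduce by T -> F : pop 1, push T -> stack = [(, T] (size 2)
  Action 5: reduce by E -> T : pop 1, push E -> stack = [(, E] (size 2)
  Action 6: shift '+' : push -> stack = [(, E, +] (size 3)
  Action 7: shift 'num' : push -> stack = [(, E, +, num] (size 4)
  Action 8: reduce by F -> num : pop 1, push F -> stack = [(, E, +, F] (size 4)
  Action 9: reduce by T -> F : pop 1, push T -> stack = [(, E, +, T] (size 4)
Final stack size: 4

4


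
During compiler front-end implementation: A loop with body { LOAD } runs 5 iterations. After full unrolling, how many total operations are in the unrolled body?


Loop body operations: LOAD (1 op per iteration)
Unrolling 5 iterations:
  Iteration 1: LOAD (1 ops)
  Iteration 2: LOAD (1 ops)
  Iteration 3: LOAD (1 ops)
  Iteration 4: LOAD (1 ops)
  Iteration 5: LOAD (1 ops)
Total: 5 iterations * 1 ops/iter = 5 operations

5


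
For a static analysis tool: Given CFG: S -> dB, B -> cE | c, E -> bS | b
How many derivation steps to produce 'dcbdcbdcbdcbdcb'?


Grammar: S -> dB, B -> cE | c, E -> bS | b
Deriving 'dcbdcbdcbdcbdcb':
Step 1: S -> dB => dB
Step 2: B -> cE => dcE
Step 3: E -> bS => dcbS
Step 4: S -> dB => dcbdB
Step 5: B -> cE => dcbdcE
Step 6: E -> bS => dcbdcbS
Step 7: S -> dB => dcbdcbdB
Step 8: B -> cE => dcbdcbdcE
Step 9: E -> bS => dcbdcbdcbS
Step 10: S -> dB => dcbdcbdcbdB
Step 11: B -> cE => dcbdcbdcbdcE
Step 12: E -> bS => dcbdcbdcbdcbS
Step 13: S -> dB => dcbdcbdcbdcbdB
Step 14: B -> cE => dcbdcbdcbdcbdcE
Step 15: E -> b => dcbdcbdcbdcbdcb
Total derivation steps: 15

15


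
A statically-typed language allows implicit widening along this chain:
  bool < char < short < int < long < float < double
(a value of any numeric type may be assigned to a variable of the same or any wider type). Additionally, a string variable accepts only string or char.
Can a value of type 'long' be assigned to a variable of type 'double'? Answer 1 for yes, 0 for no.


Target variable type: double
Source value type: long
Numeric ranks: long=4, double=6
Widening allowed iff rank(source) <= rank(target): 4 <= 6? Yes
Result: 1

1


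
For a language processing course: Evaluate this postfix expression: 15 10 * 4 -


Processing tokens left to right:
Push 15, Push 10
Pop 15 and 10, compute 15 * 10 = 150, push 150
Push 4
Pop 150 and 4, compute 150 - 4 = 146, push 146
Stack result: 146

146


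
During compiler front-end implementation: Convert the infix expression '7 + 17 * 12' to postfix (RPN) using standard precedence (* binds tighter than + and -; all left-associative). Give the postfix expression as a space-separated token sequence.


Applying the shunting-yard algorithm:
  Operand 7 -> output
  Push '+' onto operator stack -> op-stack: [+]
  Operand 17 -> output
  Push '*' onto operator stack -> op-stack: [+, *]
  Operand 12 -> output
  End of input: pop '*' to output
  End of input: pop '+' to output
Postfix result: 7 17 12 * +

7 17 12 * +


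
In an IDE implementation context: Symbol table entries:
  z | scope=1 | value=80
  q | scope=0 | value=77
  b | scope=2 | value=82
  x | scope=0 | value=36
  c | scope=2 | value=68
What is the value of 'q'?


Searching symbol table for 'q':
  z | scope=1 | value=80
  q | scope=0 | value=77 <- MATCH
  b | scope=2 | value=82
  x | scope=0 | value=36
  c | scope=2 | value=68
Found 'q' at scope 0 with value 77

77


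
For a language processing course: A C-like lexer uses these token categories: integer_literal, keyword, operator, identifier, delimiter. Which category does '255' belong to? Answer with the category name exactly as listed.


Token: '255'
Checking categories:
  identifier: no
  integer_literal: YES
  operator: no
  keyword: no
  delimiter: no
Category: integer_literal

integer_literal


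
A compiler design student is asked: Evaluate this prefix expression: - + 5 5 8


Parsing prefix expression: - + 5 5 8
Step 1: Innermost operation '+ 5 5'
  5 + 5 = 10
Step 2: Outer operation '- [10] 8'
  10 - 8 = 2

2


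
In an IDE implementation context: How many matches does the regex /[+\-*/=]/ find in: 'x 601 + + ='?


Pattern: /[+\-*/=]/ (operators)
Input: 'x 601 + + ='
Scanning for matches:
  Match 1: '+'
  Match 2: '+'
  Match 3: '='
Total matches: 3

3


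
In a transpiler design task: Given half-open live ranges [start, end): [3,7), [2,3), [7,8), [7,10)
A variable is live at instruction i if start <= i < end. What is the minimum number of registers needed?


Live ranges:
  Var0: [3, 7)
  Var1: [2, 3)
  Var2: [7, 8)
  Var3: [7, 10)
Sweep-line events (position, delta, active):
  pos=2 start -> active=1
  pos=3 end -> active=0
  pos=3 start -> active=1
  pos=7 end -> active=0
  pos=7 start -> active=1
  pos=7 start -> active=2
  pos=8 end -> active=1
  pos=10 end -> active=0
Maximum simultaneous active: 2
Minimum registers needed: 2

2


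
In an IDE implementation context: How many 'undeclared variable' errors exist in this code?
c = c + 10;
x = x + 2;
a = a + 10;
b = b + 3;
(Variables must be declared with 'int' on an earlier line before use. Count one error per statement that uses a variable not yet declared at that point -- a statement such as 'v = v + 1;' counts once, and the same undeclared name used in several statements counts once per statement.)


Scanning code line by line:
  Line 1: use 'c' -> ERROR (undeclared)
  Line 2: use 'x' -> ERROR (undeclared)
  Line 3: use 'a' -> ERROR (undeclared)
  Line 4: use 'b' -> ERROR (undeclared)
Total undeclared variable errors: 4

4


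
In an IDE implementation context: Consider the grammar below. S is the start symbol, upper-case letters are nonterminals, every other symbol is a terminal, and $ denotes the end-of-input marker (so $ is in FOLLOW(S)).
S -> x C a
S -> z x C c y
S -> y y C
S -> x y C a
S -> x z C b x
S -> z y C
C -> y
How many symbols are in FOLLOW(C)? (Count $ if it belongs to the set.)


S is the start symbol and does not occur in any rule body, so FOLLOW(S) = {$}.
Examining every occurrence of C in a rule body:
  S -> x C a : C is followed by terminal 'a' -> add 'a'
  S -> z x C c y : C is followed by terminal 'c' -> add 'c'
  S -> y y C : C is at the right end -> add FOLLOW(S) = {$}
  S -> x y C a : C is followed by terminal 'a' -> add 'a' (already in the set)
  S -> x z C b x : C is followed by terminal 'b' -> add 'b'
  S -> z y C : C is at the right end -> add FOLLOW(S) = {$} (already in the set)
  C -> y : C does not occur in the body -> contributes nothing
FOLLOW(C) = {a, b, c, $}
Count: 4

4


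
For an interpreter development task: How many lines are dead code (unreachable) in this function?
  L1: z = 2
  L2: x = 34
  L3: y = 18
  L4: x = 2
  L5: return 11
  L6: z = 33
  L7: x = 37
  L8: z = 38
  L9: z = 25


Analyzing control flow:
  L1: reachable (before return)
  L2: reachable (before return)
  L3: reachable (before return)
  L4: reachable (before return)
  L5: reachable (return statement)
  L6: DEAD (after return at L5)
  L7: DEAD (after return at L5)
  L8: DEAD (after return at L5)
  L9: DEAD (after return at L5)
Return at L5, total lines = 9
Dead lines: L6 through L9
Count: 4

4


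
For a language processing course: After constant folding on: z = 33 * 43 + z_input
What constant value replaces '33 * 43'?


Identifying constant sub-expression:
  Original: z = 33 * 43 + z_input
  33 and 43 are both compile-time constants
  Evaluating: 33 * 43 = 1419
  After folding: z = 1419 + z_input

1419


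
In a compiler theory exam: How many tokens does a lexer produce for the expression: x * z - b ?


Scanning 'x * z - b'
Token 1: 'x' -> identifier
Token 2: '*' -> operator
Token 3: 'z' -> identifier
Token 4: '-' -> operator
Token 5: 'b' -> identifier
Total tokens: 5

5


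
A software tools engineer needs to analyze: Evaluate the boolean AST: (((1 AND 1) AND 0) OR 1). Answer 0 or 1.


Step 1: Evaluate inner node
  1 AND 1 = 1
Step 2: Evaluate next node
  1 AND 0 = 0
Step 3: Evaluate root node
  0 OR 1 = 1

1


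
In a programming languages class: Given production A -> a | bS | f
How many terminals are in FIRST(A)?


Production: A -> a | bS | f
Examining each alternative for leading terminals:
  A -> a : first terminal = 'a'
  A -> bS : first terminal = 'b'
  A -> f : first terminal = 'f'
FIRST(A) = {a, b, f}
Count: 3

3


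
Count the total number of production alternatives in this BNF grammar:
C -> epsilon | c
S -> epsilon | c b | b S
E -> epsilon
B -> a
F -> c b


Counting alternatives per rule:
  C: 2 alternative(s)
  S: 3 alternative(s)
  E: 1 alternative(s)
  B: 1 alternative(s)
  F: 1 alternative(s)
Sum: 2 + 3 + 1 + 1 + 1 = 8

8


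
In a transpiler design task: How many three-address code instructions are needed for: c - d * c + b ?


Expression: c - d * c + b
Generating three-address code (respecting * over +/- precedence):
  Instruction 1: t1 = d * c
  Instruction 2: t2 = c - t1
  Instruction 3: t3 = t2 + b
Total instructions: 3

3


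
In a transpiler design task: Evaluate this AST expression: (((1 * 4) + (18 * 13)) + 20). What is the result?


Expression: (((1 * 4) + (18 * 13)) + 20)
Evaluating step by step:
  1 * 4 = 4
  18 * 13 = 234
  4 + 234 = 238
  238 + 20 = 258
Result: 258

258
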